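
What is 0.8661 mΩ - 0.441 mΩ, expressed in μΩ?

425.1 μΩ

In μΩ:
  0.8661 mΩ = 0.8661e3 μΩ = 866.1
  0.441 mΩ = 0.441e3 μΩ = 441
Difference: 866.1 - 441 = 425.1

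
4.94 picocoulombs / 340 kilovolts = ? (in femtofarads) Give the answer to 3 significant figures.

(4.94 × 10^-12) / (340 × 10^3) = 0.014529 × 10^-15 F

0.0145 femtofarads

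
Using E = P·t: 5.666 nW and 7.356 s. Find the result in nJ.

41.679096 nJ

5.666e-9 × 7.356 = 41.679096e-9 J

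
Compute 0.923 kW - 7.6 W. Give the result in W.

In W:
  0.923 kW = 0.923 × 10³ W = 923
  7.6 W → 7.6
Difference: 923 - 7.6 = 915.4

915.4 W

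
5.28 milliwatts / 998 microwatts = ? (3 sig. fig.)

(5.28e-3) / (998e-6) = 0.005291e3

5.29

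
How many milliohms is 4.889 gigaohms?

giga = 10^9, milli = 10^-3; factor is 10^12.
4.889 × 10^12 = 4889000000000

4889000000000 milliohms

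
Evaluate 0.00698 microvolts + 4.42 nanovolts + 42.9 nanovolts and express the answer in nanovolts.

54.3 nanovolts

In nanovolts:
  0.00698 microvolts = 0.00698e3 nanovolts = 6.98
  4.42 nanovolts → 4.42
  42.9 nanovolts → 42.9
Sum: 6.98 + 4.42 + 42.9 = 54.3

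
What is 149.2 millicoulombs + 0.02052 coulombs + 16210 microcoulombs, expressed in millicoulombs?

185.93 millicoulombs

In millicoulombs:
  149.2 millicoulombs → 149.2
  0.02052 coulombs = 0.02052e3 millicoulombs = 20.52
  16210 microcoulombs = 16210e-3 millicoulombs = 16.21
Sum: 149.2 + 20.52 + 16.21 = 185.93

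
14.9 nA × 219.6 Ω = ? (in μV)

3.27204 μV

14.9e-9 × 219.6 = 3272.04e-9 V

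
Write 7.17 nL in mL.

nano = 10⁻⁹, milli = 10⁻³; factor is 10⁻⁶.
7.17 × 10⁻⁶ = 0.00000717

0.00000717 mL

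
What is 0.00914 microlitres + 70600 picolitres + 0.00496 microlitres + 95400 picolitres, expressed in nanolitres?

In nanolitres:
  0.00914 microlitres = 0.00914 × 10^3 nanolitres = 9.14
  70600 picolitres = 70600 × 10^-3 nanolitres = 70.6
  0.00496 microlitres = 0.00496 × 10^3 nanolitres = 4.96
  95400 picolitres = 95400 × 10^-3 nanolitres = 95.4
Sum: 9.14 + 70.6 + 4.96 + 95.4 = 180.1

180.1 nanolitres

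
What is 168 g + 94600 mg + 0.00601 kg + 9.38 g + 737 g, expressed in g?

In g:
  168 g → 168
  94600 mg = 94600 × 10^-3 g = 94.6
  0.00601 kg = 0.00601 × 10^3 g = 6.01
  9.38 g → 9.38
  737 g → 737
Sum: 168 + 94.6 + 6.01 + 9.38 + 737 = 1014.99

1014.99 g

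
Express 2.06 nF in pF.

nano = 10^-9, pico = 10^-12; factor is 10^3.
2.06 × 10^3 = 2060

2060 pF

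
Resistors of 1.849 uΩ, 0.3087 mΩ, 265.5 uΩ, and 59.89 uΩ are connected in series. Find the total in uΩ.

In uΩ:
  1.849 uΩ → 1.849
  0.3087 mΩ = 0.3087e3 uΩ = 308.7
  265.5 uΩ → 265.5
  59.89 uΩ → 59.89
Sum: 1.849 + 308.7 + 265.5 + 59.89 = 635.939

635.939 uΩ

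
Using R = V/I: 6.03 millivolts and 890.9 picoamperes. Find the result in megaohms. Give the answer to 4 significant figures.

(6.03 × 10^-3) / (890.9 × 10^-12) = 0.00676844 × 10^9 Ω

6.768 megaohms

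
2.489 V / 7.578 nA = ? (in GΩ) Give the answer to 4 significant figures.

0.3285 GΩ

(2.489) / (7.578 × 10^-9) = 0.328451 × 10^9 Ω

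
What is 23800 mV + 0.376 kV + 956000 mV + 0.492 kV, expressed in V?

In V:
  23800 mV = 23800e-3 V = 23.8
  0.376 kV = 0.376e3 V = 376
  956000 mV = 956000e-3 V = 956
  0.492 kV = 0.492e3 V = 492
Sum: 23.8 + 376 + 956 + 492 = 1847.8

1847.8 V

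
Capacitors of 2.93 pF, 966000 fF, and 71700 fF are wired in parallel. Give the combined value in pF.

In pF:
  2.93 pF → 2.93
  966000 fF = 966000e-3 pF = 966
  71700 fF = 71700e-3 pF = 71.7
Sum: 2.93 + 966 + 71.7 = 1040.63

1040.63 pF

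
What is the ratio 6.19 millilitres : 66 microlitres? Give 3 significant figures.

93.8

(6.19 × 10⁻³) / (66 × 10⁻⁶) = 0.09379 × 10³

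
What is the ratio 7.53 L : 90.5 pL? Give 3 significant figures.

83200000000

(7.53) / (90.5 × 10^-12) = 0.0832 × 10^12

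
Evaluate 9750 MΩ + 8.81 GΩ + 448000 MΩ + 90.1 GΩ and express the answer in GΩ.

556.66 GΩ

In GΩ:
  9750 MΩ = 9750e-3 GΩ = 9.75
  8.81 GΩ → 8.81
  448000 MΩ = 448000e-3 GΩ = 448
  90.1 GΩ → 90.1
Sum: 9.75 + 8.81 + 448 + 90.1 = 556.66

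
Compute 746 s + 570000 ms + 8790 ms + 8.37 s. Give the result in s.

1333.16 s

In s:
  746 s → 746
  570000 ms = 570000e-3 s = 570
  8790 ms = 8790e-3 s = 8.79
  8.37 s → 8.37
Sum: 746 + 570 + 8.79 + 8.37 = 1333.16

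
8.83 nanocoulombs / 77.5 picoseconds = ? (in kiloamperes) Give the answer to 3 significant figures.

0.114 kiloamperes

(8.83 × 10^-9) / (77.5 × 10^-12) = 0.11394 × 10^3 A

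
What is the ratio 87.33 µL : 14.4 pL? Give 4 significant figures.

(87.33 × 10^-6) / (14.4 × 10^-12) = 6.0646 × 10^6

6065000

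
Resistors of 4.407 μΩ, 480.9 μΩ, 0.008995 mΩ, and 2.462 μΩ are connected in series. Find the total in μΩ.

496.764 μΩ

In μΩ:
  4.407 μΩ → 4.407
  480.9 μΩ → 480.9
  0.008995 mΩ = 0.008995 × 10^3 μΩ = 8.995
  2.462 μΩ → 2.462
Sum: 4.407 + 480.9 + 8.995 + 2.462 = 496.764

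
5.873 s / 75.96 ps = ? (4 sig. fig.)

77320000000

(5.873) / (75.96 × 10⁻¹²) = 0.077317 × 10¹²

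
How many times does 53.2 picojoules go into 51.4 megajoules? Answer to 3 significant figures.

966000000000000000

(51.4e6) / (53.2e-12) = 0.9662e18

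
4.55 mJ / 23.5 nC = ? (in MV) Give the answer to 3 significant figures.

(4.55 × 10⁻³) / (23.5 × 10⁻⁹) = 0.19362 × 10⁶ V

0.194 MV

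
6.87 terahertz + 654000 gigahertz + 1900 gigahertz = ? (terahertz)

In terahertz:
  6.87 terahertz → 6.87
  654000 gigahertz = 654000e-3 terahertz = 654
  1900 gigahertz = 1900e-3 terahertz = 1.9
Sum: 6.87 + 654 + 1.9 = 662.77

662.77 terahertz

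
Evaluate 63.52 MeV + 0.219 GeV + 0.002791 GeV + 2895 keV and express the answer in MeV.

In MeV:
  63.52 MeV → 63.52
  0.219 GeV = 0.219 × 10^3 MeV = 219
  0.002791 GeV = 0.002791 × 10^3 MeV = 2.791
  2895 keV = 2895 × 10^-3 MeV = 2.895
Sum: 63.52 + 219 + 2.791 + 2.895 = 288.206

288.206 MeV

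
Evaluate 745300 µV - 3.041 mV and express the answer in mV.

In mV:
  745300 µV = 745300 × 10⁻³ mV = 745.3
  3.041 mV → 3.041
Difference: 745.3 - 3.041 = 742.259

742.259 mV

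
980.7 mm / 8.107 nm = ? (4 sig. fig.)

121000000

(980.7 × 10⁻³) / (8.107 × 10⁻⁹) = 120.97 × 10⁶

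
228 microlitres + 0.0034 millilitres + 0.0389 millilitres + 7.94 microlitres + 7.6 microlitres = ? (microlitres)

285.84 microlitres

In microlitres:
  228 microlitres → 228
  0.0034 millilitres = 0.0034 × 10³ microlitres = 3.4
  0.0389 millilitres = 0.0389 × 10³ microlitres = 38.9
  7.94 microlitres → 7.94
  7.6 microlitres → 7.6
Sum: 228 + 3.4 + 38.9 + 7.94 + 7.6 = 285.84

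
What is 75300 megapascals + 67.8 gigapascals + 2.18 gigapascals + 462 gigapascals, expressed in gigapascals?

In gigapascals:
  75300 megapascals = 75300e-3 gigapascals = 75.3
  67.8 gigapascals → 67.8
  2.18 gigapascals → 2.18
  462 gigapascals → 462
Sum: 75.3 + 67.8 + 2.18 + 462 = 607.28

607.28 gigapascals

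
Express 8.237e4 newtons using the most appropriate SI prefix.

= 82.37e3 newtons; 1e3 is kilo.

82.37 kilonewtons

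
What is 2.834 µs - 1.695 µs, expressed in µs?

In µs:
  2.834 µs → 2.834
  1.695 µs → 1.695
Difference: 2.834 - 1.695 = 1.139

1.139 µs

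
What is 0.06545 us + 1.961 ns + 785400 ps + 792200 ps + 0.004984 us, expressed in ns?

In ns:
  0.06545 us = 0.06545 × 10³ ns = 65.45
  1.961 ns → 1.961
  785400 ps = 785400 × 10⁻³ ns = 785.4
  792200 ps = 792200 × 10⁻³ ns = 792.2
  0.004984 us = 0.004984 × 10³ ns = 4.984
Sum: 65.45 + 1.961 + 785.4 + 792.2 + 4.984 = 1649.995

1649.995 ns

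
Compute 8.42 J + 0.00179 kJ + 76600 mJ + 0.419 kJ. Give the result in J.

505.81 J

In J:
  8.42 J → 8.42
  0.00179 kJ = 0.00179 × 10³ J = 1.79
  76600 mJ = 76600 × 10⁻³ J = 76.6
  0.419 kJ = 0.419 × 10³ J = 419
Sum: 8.42 + 1.79 + 76.6 + 419 = 505.81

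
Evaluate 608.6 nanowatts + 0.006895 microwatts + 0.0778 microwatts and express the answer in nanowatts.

693.295 nanowatts

In nanowatts:
  608.6 nanowatts → 608.6
  0.006895 microwatts = 0.006895 × 10³ nanowatts = 6.895
  0.0778 microwatts = 0.0778 × 10³ nanowatts = 77.8
Sum: 608.6 + 6.895 + 77.8 = 693.295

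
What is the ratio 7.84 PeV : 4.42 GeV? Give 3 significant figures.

1770000

(7.84e15) / (4.42e9) = 1.774e6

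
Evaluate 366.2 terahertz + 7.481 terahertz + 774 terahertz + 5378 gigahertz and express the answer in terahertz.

In terahertz:
  366.2 terahertz → 366.2
  7.481 terahertz → 7.481
  774 terahertz → 774
  5378 gigahertz = 5378e-3 terahertz = 5.378
Sum: 366.2 + 7.481 + 774 + 5.378 = 1153.059

1153.059 terahertz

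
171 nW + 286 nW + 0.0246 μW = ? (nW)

In nW:
  171 nW → 171
  286 nW → 286
  0.0246 μW = 0.0246 × 10³ nW = 24.6
Sum: 171 + 286 + 24.6 = 481.6

481.6 nW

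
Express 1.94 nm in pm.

1940 pm

nano = 10⁻⁹, pico = 10⁻¹²; factor is 10³.
1.94 × 10³ = 1940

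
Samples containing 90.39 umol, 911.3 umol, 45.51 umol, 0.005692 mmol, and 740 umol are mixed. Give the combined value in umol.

1792.892 umol

In umol:
  90.39 umol → 90.39
  911.3 umol → 911.3
  45.51 umol → 45.51
  0.005692 mmol = 0.005692e3 umol = 5.692
  740 umol → 740
Sum: 90.39 + 911.3 + 45.51 + 5.692 + 740 = 1792.892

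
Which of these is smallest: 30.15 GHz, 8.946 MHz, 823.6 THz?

8.946 MHz

30.15 GHz = 30150000000 Hz
8.946 MHz = 8946000 Hz
823.6 THz = 823600000000000 Hz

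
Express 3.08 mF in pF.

milli = 10^-3, pico = 10^-12; factor is 10^9.
3.08 × 10^9 = 3080000000

3080000000 pF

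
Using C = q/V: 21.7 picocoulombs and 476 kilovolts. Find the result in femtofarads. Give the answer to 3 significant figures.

0.0456 femtofarads

(21.7e-12) / (476e3) = 0.045588e-15 F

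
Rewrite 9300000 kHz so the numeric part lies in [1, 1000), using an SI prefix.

= 9.3 × 10⁹ Hz; 10⁹ is giga.

9.3 GHz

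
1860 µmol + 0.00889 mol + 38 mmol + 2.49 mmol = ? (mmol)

51.24 mmol

In mmol:
  1860 µmol = 1860e-3 mmol = 1.86
  0.00889 mol = 0.00889e3 mmol = 8.89
  38 mmol → 38
  2.49 mmol → 2.49
Sum: 1.86 + 8.89 + 38 + 2.49 = 51.24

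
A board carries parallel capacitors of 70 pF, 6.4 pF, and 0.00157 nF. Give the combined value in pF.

In pF:
  70 pF → 70
  6.4 pF → 6.4
  0.00157 nF = 0.00157 × 10³ pF = 1.57
Sum: 70 + 6.4 + 1.57 = 77.97

77.97 pF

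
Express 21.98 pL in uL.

0.00002198 uL

pico = 10^-12, micro = 10^-6; factor is 10^-6.
21.98 × 10^-6 = 0.00002198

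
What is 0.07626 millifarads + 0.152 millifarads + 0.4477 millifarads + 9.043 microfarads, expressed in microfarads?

685.003 microfarads

In microfarads:
  0.07626 millifarads = 0.07626 × 10^3 microfarads = 76.26
  0.152 millifarads = 0.152 × 10^3 microfarads = 152
  0.4477 millifarads = 0.4477 × 10^3 microfarads = 447.7
  9.043 microfarads → 9.043
Sum: 76.26 + 152 + 447.7 + 9.043 = 685.003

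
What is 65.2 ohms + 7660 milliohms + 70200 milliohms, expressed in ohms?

In ohms:
  65.2 ohms → 65.2
  7660 milliohms = 7660 × 10⁻³ ohms = 7.66
  70200 milliohms = 70200 × 10⁻³ ohms = 70.2
Sum: 65.2 + 7.66 + 70.2 = 143.06

143.06 ohms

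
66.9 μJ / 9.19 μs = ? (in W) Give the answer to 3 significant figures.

7.28 W

(66.9 × 10⁻⁶) / (9.19 × 10⁻⁶) = 7.2797 W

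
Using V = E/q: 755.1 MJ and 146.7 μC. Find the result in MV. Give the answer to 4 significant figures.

5147000 MV

(755.1 × 10⁶) / (146.7 × 10⁻⁶) = 5.14724 × 10¹² V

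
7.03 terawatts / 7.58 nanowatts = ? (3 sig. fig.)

(7.03 × 10¹²) / (7.58 × 10⁻⁹) = 0.9274 × 10²¹

927000000000000000000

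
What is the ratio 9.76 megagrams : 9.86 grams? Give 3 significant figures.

(9.76e6) / (9.86) = 0.9899e6

990000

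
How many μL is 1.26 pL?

0.00000126 μL

pico = 10⁻¹², micro = 10⁻⁶; factor is 10⁻⁶.
1.26 × 10⁻⁶ = 0.00000126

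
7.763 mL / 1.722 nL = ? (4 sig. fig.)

4508000

(7.763e-3) / (1.722e-9) = 4.5081e6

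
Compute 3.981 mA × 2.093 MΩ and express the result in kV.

8.332233 kV

3.981 × 10⁻³ × 2.093 × 10⁶ = 8.332233 × 10³ V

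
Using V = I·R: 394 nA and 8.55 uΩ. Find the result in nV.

394 × 10⁻⁹ × 8.55 × 10⁻⁶ = 3368.7 × 10⁻¹⁵ V

0.0033687 nV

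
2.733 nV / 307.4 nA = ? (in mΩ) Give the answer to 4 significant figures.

8.891 mΩ

(2.733 × 10⁻⁹) / (307.4 × 10⁻⁹) = 0.0088907 Ω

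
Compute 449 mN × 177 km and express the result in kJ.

449 × 10^-3 × 177 × 10^3 = 79473 J

79.473 kJ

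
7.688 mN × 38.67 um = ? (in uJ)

0.29729496 uJ

7.688 × 10⁻³ × 38.67 × 10⁻⁶ = 297.29496 × 10⁻⁹ J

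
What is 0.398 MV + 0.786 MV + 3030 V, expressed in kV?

1187.03 kV

In kV:
  0.398 MV = 0.398 × 10^3 kV = 398
  0.786 MV = 0.786 × 10^3 kV = 786
  3030 V = 3030 × 10^-3 kV = 3.03
Sum: 398 + 786 + 3.03 = 1187.03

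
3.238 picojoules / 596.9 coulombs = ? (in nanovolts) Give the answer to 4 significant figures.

0.000005425 nanovolts

(3.238 × 10^-12) / (596.9) = 0.00542469 × 10^-12 V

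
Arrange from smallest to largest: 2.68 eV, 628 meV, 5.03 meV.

2.68 eV = 2.68 eV
628 meV = 0.628 eV
5.03 meV = 0.00503 eV

5.03 meV < 628 meV < 2.68 eV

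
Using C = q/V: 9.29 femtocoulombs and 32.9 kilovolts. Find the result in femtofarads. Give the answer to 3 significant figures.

(9.29 × 10^-15) / (32.9 × 10^3) = 0.28237 × 10^-18 F

0.000282 femtofarads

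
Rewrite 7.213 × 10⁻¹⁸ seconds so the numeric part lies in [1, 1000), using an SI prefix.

7.213 attoseconds

= 7.213 × 10⁻¹⁸ seconds; 10⁻¹⁸ is atto.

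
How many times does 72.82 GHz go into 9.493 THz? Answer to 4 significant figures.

130.4

(9.493 × 10^12) / (72.82 × 10^9) = 0.13036 × 10^3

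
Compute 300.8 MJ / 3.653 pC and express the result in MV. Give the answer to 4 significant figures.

(300.8 × 10^6) / (3.653 × 10^-12) = 82.3433 × 10^18 V

82340000000000 MV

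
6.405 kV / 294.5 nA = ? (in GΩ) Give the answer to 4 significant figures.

21.75 GΩ

(6.405 × 10^3) / (294.5 × 10^-9) = 0.0217487 × 10^12 Ω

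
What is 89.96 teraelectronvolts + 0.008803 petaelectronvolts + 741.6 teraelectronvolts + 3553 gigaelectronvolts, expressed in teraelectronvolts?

843.916 teraelectronvolts

In teraelectronvolts:
  89.96 teraelectronvolts → 89.96
  0.008803 petaelectronvolts = 0.008803e3 teraelectronvolts = 8.803
  741.6 teraelectronvolts → 741.6
  3553 gigaelectronvolts = 3553e-3 teraelectronvolts = 3.553
Sum: 89.96 + 8.803 + 741.6 + 3.553 = 843.916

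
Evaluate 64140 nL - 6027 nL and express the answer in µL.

In µL:
  64140 nL = 64140e-3 µL = 64.14
  6027 nL = 6027e-3 µL = 6.027
Difference: 64.14 - 6.027 = 58.113

58.113 µL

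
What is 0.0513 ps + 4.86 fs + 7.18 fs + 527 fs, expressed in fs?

In fs:
  0.0513 ps = 0.0513 × 10^3 fs = 51.3
  4.86 fs → 4.86
  7.18 fs → 7.18
  527 fs → 527
Sum: 51.3 + 4.86 + 7.18 + 527 = 590.34

590.34 fs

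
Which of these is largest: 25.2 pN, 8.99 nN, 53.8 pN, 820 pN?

25.2 pN = 0.0000000000252 N
8.99 nN = 0.00000000899 N
53.8 pN = 0.0000000000538 N
820 pN = 0.00000000082 N

8.99 nN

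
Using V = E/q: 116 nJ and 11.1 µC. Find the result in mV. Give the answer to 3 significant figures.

(116 × 10⁻⁹) / (11.1 × 10⁻⁶) = 10.45 × 10⁻³ V

10.5 mV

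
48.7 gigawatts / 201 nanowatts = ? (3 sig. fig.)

242000000000000000

(48.7e9) / (201e-9) = 0.2423e18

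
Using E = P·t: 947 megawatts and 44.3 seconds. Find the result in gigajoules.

947 × 10^6 × 44.3 = 41952.1 × 10^6 J

41.9521 gigajoules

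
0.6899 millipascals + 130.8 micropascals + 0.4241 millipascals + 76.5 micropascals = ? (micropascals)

In micropascals:
  0.6899 millipascals = 0.6899e3 micropascals = 689.9
  130.8 micropascals → 130.8
  0.4241 millipascals = 0.4241e3 micropascals = 424.1
  76.5 micropascals → 76.5
Sum: 689.9 + 130.8 + 424.1 + 76.5 = 1321.3

1321.3 micropascals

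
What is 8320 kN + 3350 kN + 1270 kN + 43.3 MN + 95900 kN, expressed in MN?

In MN:
  8320 kN = 8320 × 10⁻³ MN = 8.32
  3350 kN = 3350 × 10⁻³ MN = 3.35
  1270 kN = 1270 × 10⁻³ MN = 1.27
  43.3 MN → 43.3
  95900 kN = 95900 × 10⁻³ MN = 95.9
Sum: 8.32 + 3.35 + 1.27 + 43.3 + 95.9 = 152.14

152.14 MN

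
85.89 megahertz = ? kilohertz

85890 kilohertz

mega = 1e6, kilo = 1e3; factor is 1e3.
85.89 × 1e3 = 85890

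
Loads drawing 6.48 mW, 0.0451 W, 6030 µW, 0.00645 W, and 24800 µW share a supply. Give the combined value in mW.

88.86 mW

In mW:
  6.48 mW → 6.48
  0.0451 W = 0.0451e3 mW = 45.1
  6030 µW = 6030e-3 mW = 6.03
  0.00645 W = 0.00645e3 mW = 6.45
  24800 µW = 24800e-3 mW = 24.8
Sum: 6.48 + 45.1 + 6.03 + 6.45 + 24.8 = 88.86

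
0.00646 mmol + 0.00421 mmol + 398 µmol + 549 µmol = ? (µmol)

957.67 µmol

In µmol:
  0.00646 mmol = 0.00646e3 µmol = 6.46
  0.00421 mmol = 0.00421e3 µmol = 4.21
  398 µmol → 398
  549 µmol → 549
Sum: 6.46 + 4.21 + 398 + 549 = 957.67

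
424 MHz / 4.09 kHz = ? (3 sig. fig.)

104000

(424e6) / (4.09e3) = 103.7e3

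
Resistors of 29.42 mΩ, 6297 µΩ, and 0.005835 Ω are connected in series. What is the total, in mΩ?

41.552 mΩ

In mΩ:
  29.42 mΩ → 29.42
  6297 µΩ = 6297e-3 mΩ = 6.297
  0.005835 Ω = 0.005835e3 mΩ = 5.835
Sum: 29.42 + 6.297 + 5.835 = 41.552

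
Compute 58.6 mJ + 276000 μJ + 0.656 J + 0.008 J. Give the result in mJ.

In mJ:
  58.6 mJ → 58.6
  276000 μJ = 276000e-3 mJ = 276
  0.656 J = 0.656e3 mJ = 656
  0.008 J = 0.008e3 mJ = 8
Sum: 58.6 + 276 + 656 + 8 = 998.6

998.6 mJ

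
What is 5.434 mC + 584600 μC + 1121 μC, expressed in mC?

In mC:
  5.434 mC → 5.434
  584600 μC = 584600e-3 mC = 584.6
  1121 μC = 1121e-3 mC = 1.121
Sum: 5.434 + 584.6 + 1.121 = 591.155

591.155 mC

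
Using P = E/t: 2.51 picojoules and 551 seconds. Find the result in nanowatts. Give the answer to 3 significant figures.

(2.51 × 10^-12) / (551) = 0.0045554 × 10^-12 W

0.00000456 nanowatts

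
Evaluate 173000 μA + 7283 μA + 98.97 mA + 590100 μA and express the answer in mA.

In mA:
  173000 μA = 173000e-3 mA = 173
  7283 μA = 7283e-3 mA = 7.283
  98.97 mA → 98.97
  590100 μA = 590100e-3 mA = 590.1
Sum: 173 + 7.283 + 98.97 + 590.1 = 869.353

869.353 mA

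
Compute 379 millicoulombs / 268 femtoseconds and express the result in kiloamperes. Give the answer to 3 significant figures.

(379e-3) / (268e-15) = 1.4142e12 A

1410000000 kiloamperes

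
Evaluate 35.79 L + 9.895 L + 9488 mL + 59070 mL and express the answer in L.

114.243 L

In L:
  35.79 L → 35.79
  9.895 L → 9.895
  9488 mL = 9488e-3 L = 9.488
  59070 mL = 59070e-3 L = 59.07
Sum: 35.79 + 9.895 + 9.488 + 59.07 = 114.243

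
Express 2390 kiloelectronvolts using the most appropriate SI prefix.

2.39 megaelectronvolts

= 2.39e6 electronvolts; 1e6 is mega.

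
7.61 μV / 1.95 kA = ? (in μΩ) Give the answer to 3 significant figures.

(7.61e-6) / (1.95e3) = 3.9026e-9 Ω

0.00390 μΩ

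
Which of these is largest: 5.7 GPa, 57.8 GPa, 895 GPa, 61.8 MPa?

895 GPa

5.7 GPa = 5700000000 Pa
57.8 GPa = 57800000000 Pa
895 GPa = 895000000000 Pa
61.8 MPa = 61800000 Pa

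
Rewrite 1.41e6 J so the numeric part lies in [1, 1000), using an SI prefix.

1.41 MJ

= 1.41e6 J; 1e6 is mega.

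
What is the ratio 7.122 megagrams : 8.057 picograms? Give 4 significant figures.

884000000000000000

(7.122e6) / (8.057e-12) = 0.88395e18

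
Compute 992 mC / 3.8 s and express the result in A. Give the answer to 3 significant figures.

(992 × 10^-3) / (3.8) = 261.05 × 10^-3 A

0.261 A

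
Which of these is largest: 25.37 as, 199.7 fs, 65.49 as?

199.7 fs

25.37 as = 0.00000000000000002537 s
199.7 fs = 0.0000000000001997 s
65.49 as = 0.00000000000000006549 s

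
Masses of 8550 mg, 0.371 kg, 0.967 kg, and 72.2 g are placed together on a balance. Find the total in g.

1418.75 g

In g:
  8550 mg = 8550 × 10⁻³ g = 8.55
  0.371 kg = 0.371 × 10³ g = 371
  0.967 kg = 0.967 × 10³ g = 967
  72.2 g → 72.2
Sum: 8.55 + 371 + 967 + 72.2 = 1418.75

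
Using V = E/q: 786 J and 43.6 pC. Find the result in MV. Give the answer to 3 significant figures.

18000000 MV

(786) / (43.6e-12) = 18.028e12 V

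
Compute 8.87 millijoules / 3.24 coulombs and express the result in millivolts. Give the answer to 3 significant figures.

(8.87 × 10⁻³) / (3.24) = 2.7377 × 10⁻³ V

2.74 millivolts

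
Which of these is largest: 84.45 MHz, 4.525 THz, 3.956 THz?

84.45 MHz = 84450000 Hz
4.525 THz = 4525000000000 Hz
3.956 THz = 3956000000000 Hz

4.525 THz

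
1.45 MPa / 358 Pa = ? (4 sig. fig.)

4050

(1.45 × 10⁶) / (358) = 0.0040503 × 10⁶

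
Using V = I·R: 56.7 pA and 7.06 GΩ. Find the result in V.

56.7e-12 × 7.06e9 = 400.302e-3 V

0.400302 V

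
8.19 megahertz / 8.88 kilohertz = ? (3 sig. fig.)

(8.19 × 10⁶) / (8.88 × 10³) = 0.9223 × 10³

922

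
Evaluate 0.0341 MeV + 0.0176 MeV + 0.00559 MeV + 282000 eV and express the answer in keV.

In keV:
  0.0341 MeV = 0.0341e3 keV = 34.1
  0.0176 MeV = 0.0176e3 keV = 17.6
  0.00559 MeV = 0.00559e3 keV = 5.59
  282000 eV = 282000e-3 keV = 282
Sum: 34.1 + 17.6 + 5.59 + 282 = 339.29

339.29 keV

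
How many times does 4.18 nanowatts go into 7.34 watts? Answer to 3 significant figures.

(7.34) / (4.18 × 10⁻⁹) = 1.756 × 10⁹

1760000000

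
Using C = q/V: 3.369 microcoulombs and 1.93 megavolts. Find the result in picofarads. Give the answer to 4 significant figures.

(3.369 × 10⁻⁶) / (1.93 × 10⁶) = 1.7456 × 10⁻¹² F

1.746 picofarads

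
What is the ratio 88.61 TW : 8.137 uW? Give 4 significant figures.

(88.61 × 10¹²) / (8.137 × 10⁻⁶) = 10.89 × 10¹⁸

10890000000000000000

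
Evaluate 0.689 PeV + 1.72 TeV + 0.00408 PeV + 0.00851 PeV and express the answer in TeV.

703.31 TeV

In TeV:
  0.689 PeV = 0.689 × 10^3 TeV = 689
  1.72 TeV → 1.72
  0.00408 PeV = 0.00408 × 10^3 TeV = 4.08
  0.00851 PeV = 0.00851 × 10^3 TeV = 8.51
Sum: 689 + 1.72 + 4.08 + 8.51 = 703.31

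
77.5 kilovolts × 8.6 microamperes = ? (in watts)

77.5e3 × 8.6e-6 = 666.5e-3 W

0.6665 watts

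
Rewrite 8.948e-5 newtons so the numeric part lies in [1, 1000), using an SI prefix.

= 89.48e-6 newtons; 1e-6 is micro.

89.48 micronewtons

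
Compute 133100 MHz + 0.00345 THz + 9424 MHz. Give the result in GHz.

In GHz:
  133100 MHz = 133100e-3 GHz = 133.1
  0.00345 THz = 0.00345e3 GHz = 3.45
  9424 MHz = 9424e-3 GHz = 9.424
Sum: 133.1 + 3.45 + 9.424 = 145.974

145.974 GHz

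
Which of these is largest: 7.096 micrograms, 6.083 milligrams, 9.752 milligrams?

9.752 milligrams

7.096 micrograms = 0.000007096 grams
6.083 milligrams = 0.006083 grams
9.752 milligrams = 0.009752 grams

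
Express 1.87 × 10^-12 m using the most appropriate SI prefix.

= 1.87 × 10^-12 m; 10^-12 is pico.

1.87 pm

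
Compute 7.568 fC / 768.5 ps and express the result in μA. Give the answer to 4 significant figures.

9.848 μA

(7.568 × 10⁻¹⁵) / (768.5 × 10⁻¹²) = 0.00984776 × 10⁻³ A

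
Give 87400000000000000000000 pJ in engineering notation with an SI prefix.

= 87.4e9 J; 1e9 is giga.

87.4 GJ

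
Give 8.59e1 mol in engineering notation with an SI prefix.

= 85.9 mol; mantissa already in [1, 1000).

85.9 mol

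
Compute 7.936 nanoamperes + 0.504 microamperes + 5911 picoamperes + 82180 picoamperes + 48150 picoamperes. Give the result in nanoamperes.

648.177 nanoamperes

In nanoamperes:
  7.936 nanoamperes → 7.936
  0.504 microamperes = 0.504 × 10^3 nanoamperes = 504
  5911 picoamperes = 5911 × 10^-3 nanoamperes = 5.911
  82180 picoamperes = 82180 × 10^-3 nanoamperes = 82.18
  48150 picoamperes = 48150 × 10^-3 nanoamperes = 48.15
Sum: 7.936 + 504 + 5.911 + 82.18 + 48.15 = 648.177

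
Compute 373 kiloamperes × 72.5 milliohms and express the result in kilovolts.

373 × 10³ × 72.5 × 10⁻³ = 27042.5 V

27.0425 kilovolts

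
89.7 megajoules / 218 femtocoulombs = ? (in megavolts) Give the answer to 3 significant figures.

(89.7e6) / (218e-15) = 0.41147e21 V

411000000000000 megavolts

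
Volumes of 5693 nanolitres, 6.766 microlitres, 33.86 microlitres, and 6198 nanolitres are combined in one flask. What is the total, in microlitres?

52.517 microlitres

In microlitres:
  5693 nanolitres = 5693 × 10^-3 microlitres = 5.693
  6.766 microlitres → 6.766
  33.86 microlitres → 33.86
  6198 nanolitres = 6198 × 10^-3 microlitres = 6.198
Sum: 5.693 + 6.766 + 33.86 + 6.198 = 52.517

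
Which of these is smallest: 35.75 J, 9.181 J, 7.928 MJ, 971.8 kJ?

35.75 J = 35.75 J
9.181 J = 9.181 J
7.928 MJ = 7928000 J
971.8 kJ = 971800 J

9.181 J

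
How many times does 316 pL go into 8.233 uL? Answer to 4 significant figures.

(8.233 × 10^-6) / (316 × 10^-12) = 0.026054 × 10^6

26050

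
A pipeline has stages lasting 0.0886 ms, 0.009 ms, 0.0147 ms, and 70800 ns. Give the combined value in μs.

183.1 μs

In μs:
  0.0886 ms = 0.0886 × 10³ μs = 88.6
  0.009 ms = 0.009 × 10³ μs = 9
  0.0147 ms = 0.0147 × 10³ μs = 14.7
  70800 ns = 70800 × 10⁻³ μs = 70.8
Sum: 88.6 + 9 + 14.7 + 70.8 = 183.1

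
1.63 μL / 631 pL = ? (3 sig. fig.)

(1.63 × 10^-6) / (631 × 10^-12) = 0.002583 × 10^6

2580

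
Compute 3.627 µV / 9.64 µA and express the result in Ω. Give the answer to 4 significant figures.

(3.627e-6) / (9.64e-6) = 0.376245 Ω

0.3762 Ω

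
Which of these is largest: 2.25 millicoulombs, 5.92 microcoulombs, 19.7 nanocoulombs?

2.25 millicoulombs = 0.00225 coulombs
5.92 microcoulombs = 0.00000592 coulombs
19.7 nanocoulombs = 0.0000000197 coulombs

2.25 millicoulombs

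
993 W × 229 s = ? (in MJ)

0.227397 MJ

993 × 229 = 227397 J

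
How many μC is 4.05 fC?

0.00000000405 μC

femto = 1e-15, micro = 1e-6; factor is 1e-9.
4.05 × 1e-9 = 0.00000000405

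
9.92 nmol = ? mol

nano = 1e-9, (no prefix) = 1e0; factor is 1e-9.
9.92 × 1e-9 = 0.00000000992

0.00000000992 mol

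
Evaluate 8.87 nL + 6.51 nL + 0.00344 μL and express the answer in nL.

In nL:
  8.87 nL → 8.87
  6.51 nL → 6.51
  0.00344 μL = 0.00344 × 10^3 nL = 3.44
Sum: 8.87 + 6.51 + 3.44 = 18.82

18.82 nL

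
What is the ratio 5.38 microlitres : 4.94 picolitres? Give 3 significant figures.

1090000

(5.38 × 10⁻⁶) / (4.94 × 10⁻¹²) = 1.089 × 10⁶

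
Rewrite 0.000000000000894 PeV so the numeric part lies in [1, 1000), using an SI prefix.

= 894 eV; mantissa already in [1, 1000).

894 eV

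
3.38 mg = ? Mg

milli = 10⁻³, mega = 10⁶; factor is 10⁻⁹.
3.38 × 10⁻⁹ = 0.00000000338

0.00000000338 Mg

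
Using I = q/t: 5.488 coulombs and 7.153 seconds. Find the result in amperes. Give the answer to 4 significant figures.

(5.488) / (7.153) = 0.767231 A

0.7672 amperes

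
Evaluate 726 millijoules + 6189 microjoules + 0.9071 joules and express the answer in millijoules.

In millijoules:
  726 millijoules → 726
  6189 microjoules = 6189e-3 millijoules = 6.189
  0.9071 joules = 0.9071e3 millijoules = 907.1
Sum: 726 + 6.189 + 907.1 = 1639.289

1639.289 millijoules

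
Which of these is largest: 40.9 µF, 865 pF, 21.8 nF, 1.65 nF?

40.9 µF = 0.0000409 F
865 pF = 0.000000000865 F
21.8 nF = 0.0000000218 F
1.65 nF = 0.00000000165 F

40.9 µF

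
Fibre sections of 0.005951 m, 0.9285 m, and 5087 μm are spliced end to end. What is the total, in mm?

939.538 mm

In mm:
  0.005951 m = 0.005951 × 10³ mm = 5.951
  0.9285 m = 0.9285 × 10³ mm = 928.5
  5087 μm = 5087 × 10⁻³ mm = 5.087
Sum: 5.951 + 928.5 + 5.087 = 939.538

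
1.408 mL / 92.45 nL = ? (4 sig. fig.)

(1.408 × 10⁻³) / (92.45 × 10⁻⁹) = 0.01523 × 10⁶

15230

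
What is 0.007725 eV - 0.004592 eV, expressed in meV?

3.133 meV

In meV:
  0.007725 eV = 0.007725 × 10³ meV = 7.725
  0.004592 eV = 0.004592 × 10³ meV = 4.592
Difference: 7.725 - 4.592 = 3.133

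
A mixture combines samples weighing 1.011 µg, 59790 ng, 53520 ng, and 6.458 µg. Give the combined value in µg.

120.779 µg

In µg:
  1.011 µg → 1.011
  59790 ng = 59790e-3 µg = 59.79
  53520 ng = 53520e-3 µg = 53.52
  6.458 µg → 6.458
Sum: 1.011 + 59.79 + 53.52 + 6.458 = 120.779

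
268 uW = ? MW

micro = 10⁻⁶, mega = 10⁶; factor is 10⁻¹².
268 × 10⁻¹² = 0.000000000268

0.000000000268 MW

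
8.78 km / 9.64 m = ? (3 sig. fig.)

(8.78 × 10³) / (9.64) = 0.9108 × 10³

911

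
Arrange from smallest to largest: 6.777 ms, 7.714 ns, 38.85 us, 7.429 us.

7.714 ns < 7.429 us < 38.85 us < 6.777 ms

6.777 ms = 0.006777 s
7.714 ns = 0.000000007714 s
38.85 us = 0.00003885 s
7.429 us = 0.000007429 s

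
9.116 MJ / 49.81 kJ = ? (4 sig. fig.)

183.0

(9.116 × 10⁶) / (49.81 × 10³) = 0.18302 × 10³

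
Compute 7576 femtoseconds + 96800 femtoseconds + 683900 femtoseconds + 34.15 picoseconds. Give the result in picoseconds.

822.426 picoseconds

In picoseconds:
  7576 femtoseconds = 7576e-3 picoseconds = 7.576
  96800 femtoseconds = 96800e-3 picoseconds = 96.8
  683900 femtoseconds = 683900e-3 picoseconds = 683.9
  34.15 picoseconds → 34.15
Sum: 7.576 + 96.8 + 683.9 + 34.15 = 822.426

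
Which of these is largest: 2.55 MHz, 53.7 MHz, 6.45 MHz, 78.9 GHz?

78.9 GHz

2.55 MHz = 2550000 Hz
53.7 MHz = 53700000 Hz
6.45 MHz = 6450000 Hz
78.9 GHz = 78900000000 Hz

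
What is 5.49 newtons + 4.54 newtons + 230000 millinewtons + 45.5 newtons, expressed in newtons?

285.53 newtons

In newtons:
  5.49 newtons → 5.49
  4.54 newtons → 4.54
  230000 millinewtons = 230000 × 10^-3 newtons = 230
  45.5 newtons → 45.5
Sum: 5.49 + 4.54 + 230 + 45.5 = 285.53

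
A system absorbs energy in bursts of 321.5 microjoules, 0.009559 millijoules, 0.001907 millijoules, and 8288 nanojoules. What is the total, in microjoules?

341.254 microjoules

In microjoules:
  321.5 microjoules → 321.5
  0.009559 millijoules = 0.009559e3 microjoules = 9.559
  0.001907 millijoules = 0.001907e3 microjoules = 1.907
  8288 nanojoules = 8288e-3 microjoules = 8.288
Sum: 321.5 + 9.559 + 1.907 + 8.288 = 341.254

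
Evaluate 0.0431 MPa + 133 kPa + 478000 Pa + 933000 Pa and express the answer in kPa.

1587.1 kPa

In kPa:
  0.0431 MPa = 0.0431 × 10^3 kPa = 43.1
  133 kPa → 133
  478000 Pa = 478000 × 10^-3 kPa = 478
  933000 Pa = 933000 × 10^-3 kPa = 933
Sum: 43.1 + 133 + 478 + 933 = 1587.1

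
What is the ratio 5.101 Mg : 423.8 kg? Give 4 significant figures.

12.04

(5.101 × 10^6) / (423.8 × 10^3) = 0.012036 × 10^3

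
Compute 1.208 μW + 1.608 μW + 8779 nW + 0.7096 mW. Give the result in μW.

In μW:
  1.208 μW → 1.208
  1.608 μW → 1.608
  8779 nW = 8779 × 10^-3 μW = 8.779
  0.7096 mW = 0.7096 × 10^3 μW = 709.6
Sum: 1.208 + 1.608 + 8.779 + 709.6 = 721.195

721.195 μW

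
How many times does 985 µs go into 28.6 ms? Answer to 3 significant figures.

(28.6 × 10^-3) / (985 × 10^-6) = 0.02904 × 10^3

29.0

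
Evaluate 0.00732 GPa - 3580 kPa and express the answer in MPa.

3.74 MPa

In MPa:
  0.00732 GPa = 0.00732e3 MPa = 7.32
  3580 kPa = 3580e-3 MPa = 3.58
Difference: 7.32 - 3.58 = 3.74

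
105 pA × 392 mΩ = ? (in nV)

105 × 10^-12 × 392 × 10^-3 = 41160 × 10^-15 V

0.04116 nV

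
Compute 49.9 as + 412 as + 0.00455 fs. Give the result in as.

466.45 as

In as:
  49.9 as → 49.9
  412 as → 412
  0.00455 fs = 0.00455 × 10³ as = 4.55
Sum: 49.9 + 412 + 4.55 = 466.45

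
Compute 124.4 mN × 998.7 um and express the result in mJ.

0.12423828 mJ

124.4e-3 × 998.7e-6 = 124238.28e-9 J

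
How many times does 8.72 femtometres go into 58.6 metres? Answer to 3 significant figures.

(58.6) / (8.72 × 10⁻¹⁵) = 6.72 × 10¹⁵

6720000000000000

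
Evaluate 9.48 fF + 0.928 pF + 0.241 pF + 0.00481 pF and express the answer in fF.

1183.29 fF

In fF:
  9.48 fF → 9.48
  0.928 pF = 0.928 × 10³ fF = 928
  0.241 pF = 0.241 × 10³ fF = 241
  0.00481 pF = 0.00481 × 10³ fF = 4.81
Sum: 9.48 + 928 + 241 + 4.81 = 1183.29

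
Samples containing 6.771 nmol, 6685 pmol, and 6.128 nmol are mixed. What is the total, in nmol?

In nmol:
  6.771 nmol → 6.771
  6685 pmol = 6685e-3 nmol = 6.685
  6.128 nmol → 6.128
Sum: 6.771 + 6.685 + 6.128 = 19.584

19.584 nmol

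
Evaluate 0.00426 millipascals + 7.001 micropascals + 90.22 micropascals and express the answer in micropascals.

In micropascals:
  0.00426 millipascals = 0.00426 × 10^3 micropascals = 4.26
  7.001 micropascals → 7.001
  90.22 micropascals → 90.22
Sum: 4.26 + 7.001 + 90.22 = 101.481

101.481 micropascals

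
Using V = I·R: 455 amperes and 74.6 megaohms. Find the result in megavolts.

455 × 74.6e6 = 33943e6 V

33943 megavolts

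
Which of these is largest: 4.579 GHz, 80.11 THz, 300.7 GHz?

4.579 GHz = 4579000000 Hz
80.11 THz = 80110000000000 Hz
300.7 GHz = 300700000000 Hz

80.11 THz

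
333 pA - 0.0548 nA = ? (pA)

278.2 pA

In pA:
  333 pA → 333
  0.0548 nA = 0.0548 × 10^3 pA = 54.8
Difference: 333 - 54.8 = 278.2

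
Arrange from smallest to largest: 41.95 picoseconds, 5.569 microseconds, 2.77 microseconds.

41.95 picoseconds < 2.77 microseconds < 5.569 microseconds

41.95 picoseconds = 0.00000000004195 seconds
5.569 microseconds = 0.000005569 seconds
2.77 microseconds = 0.00000277 seconds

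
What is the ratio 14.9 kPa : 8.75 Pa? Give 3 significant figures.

(14.9 × 10^3) / (8.75) = 1.703 × 10^3

1700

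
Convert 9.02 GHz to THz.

giga = 10^9, tera = 10^12; factor is 10^-3.
9.02 × 10^-3 = 0.00902

0.00902 THz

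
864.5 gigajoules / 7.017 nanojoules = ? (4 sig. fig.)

(864.5e9) / (7.017e-9) = 123.2e18

123200000000000000000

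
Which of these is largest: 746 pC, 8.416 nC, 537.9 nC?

537.9 nC

746 pC = 0.000000000746 C
8.416 nC = 0.000000008416 C
537.9 nC = 0.0000005379 C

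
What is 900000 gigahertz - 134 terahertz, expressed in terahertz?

766 terahertz

In terahertz:
  900000 gigahertz = 900000e-3 terahertz = 900
  134 terahertz → 134
Difference: 900 - 134 = 766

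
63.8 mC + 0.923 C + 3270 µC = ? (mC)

990.07 mC

In mC:
  63.8 mC → 63.8
  0.923 C = 0.923e3 mC = 923
  3270 µC = 3270e-3 mC = 3.27
Sum: 63.8 + 923 + 3.27 = 990.07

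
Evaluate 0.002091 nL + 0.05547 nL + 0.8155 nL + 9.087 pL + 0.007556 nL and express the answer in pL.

889.704 pL

In pL:
  0.002091 nL = 0.002091e3 pL = 2.091
  0.05547 nL = 0.05547e3 pL = 55.47
  0.8155 nL = 0.8155e3 pL = 815.5
  9.087 pL → 9.087
  0.007556 nL = 0.007556e3 pL = 7.556
Sum: 2.091 + 55.47 + 815.5 + 9.087 + 7.556 = 889.704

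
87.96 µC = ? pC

micro = 10⁻⁶, pico = 10⁻¹²; factor is 10⁶.
87.96 × 10⁶ = 87960000

87960000 pC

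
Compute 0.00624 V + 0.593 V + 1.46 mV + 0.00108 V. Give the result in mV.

601.78 mV

In mV:
  0.00624 V = 0.00624e3 mV = 6.24
  0.593 V = 0.593e3 mV = 593
  1.46 mV → 1.46
  0.00108 V = 0.00108e3 mV = 1.08
Sum: 6.24 + 593 + 1.46 + 1.08 = 601.78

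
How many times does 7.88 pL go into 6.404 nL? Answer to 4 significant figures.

(6.404 × 10^-9) / (7.88 × 10^-12) = 0.81269 × 10^3

812.7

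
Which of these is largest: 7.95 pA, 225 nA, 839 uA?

7.95 pA = 0.00000000000795 A
225 nA = 0.000000225 A
839 uA = 0.000839 A

839 uA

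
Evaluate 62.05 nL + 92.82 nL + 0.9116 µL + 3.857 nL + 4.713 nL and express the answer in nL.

In nL:
  62.05 nL → 62.05
  92.82 nL → 92.82
  0.9116 µL = 0.9116 × 10³ nL = 911.6
  3.857 nL → 3.857
  4.713 nL → 4.713
Sum: 62.05 + 92.82 + 911.6 + 3.857 + 4.713 = 1075.04

1075.04 nL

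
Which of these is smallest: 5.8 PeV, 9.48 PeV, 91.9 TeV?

5.8 PeV = 5800000000000000 eV
9.48 PeV = 9480000000000000 eV
91.9 TeV = 91900000000000 eV

91.9 TeV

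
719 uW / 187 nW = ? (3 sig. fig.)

3840

(719 × 10⁻⁶) / (187 × 10⁻⁹) = 3.845 × 10³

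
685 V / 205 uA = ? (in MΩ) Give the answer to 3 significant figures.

3.34 MΩ

(685) / (205 × 10^-6) = 3.3415 × 10^6 Ω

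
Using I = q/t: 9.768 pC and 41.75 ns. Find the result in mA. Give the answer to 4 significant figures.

0.2340 mA

(9.768 × 10^-12) / (41.75 × 10^-9) = 0.233964 × 10^-3 A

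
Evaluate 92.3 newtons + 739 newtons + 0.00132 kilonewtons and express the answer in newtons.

832.62 newtons

In newtons:
  92.3 newtons → 92.3
  739 newtons → 739
  0.00132 kilonewtons = 0.00132 × 10³ newtons = 1.32
Sum: 92.3 + 739 + 1.32 = 832.62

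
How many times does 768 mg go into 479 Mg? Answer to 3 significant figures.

624000000

(479 × 10^6) / (768 × 10^-3) = 0.6237 × 10^9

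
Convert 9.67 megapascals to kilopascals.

9670 kilopascals

mega = 10⁶, kilo = 10³; factor is 10³.
9.67 × 10³ = 9670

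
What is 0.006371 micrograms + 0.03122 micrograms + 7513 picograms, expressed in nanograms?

In nanograms:
  0.006371 micrograms = 0.006371 × 10³ nanograms = 6.371
  0.03122 micrograms = 0.03122 × 10³ nanograms = 31.22
  7513 picograms = 7513 × 10⁻³ nanograms = 7.513
Sum: 6.371 + 31.22 + 7.513 = 45.104

45.104 nanograms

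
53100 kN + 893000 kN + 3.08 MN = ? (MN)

949.18 MN

In MN:
  53100 kN = 53100 × 10^-3 MN = 53.1
  893000 kN = 893000 × 10^-3 MN = 893
  3.08 MN → 3.08
Sum: 53.1 + 893 + 3.08 = 949.18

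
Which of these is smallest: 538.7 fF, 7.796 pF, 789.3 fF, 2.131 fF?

538.7 fF = 0.0000000000005387 F
7.796 pF = 0.000000000007796 F
789.3 fF = 0.0000000000007893 F
2.131 fF = 0.000000000000002131 F

2.131 fF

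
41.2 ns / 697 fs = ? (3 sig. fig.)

59100

(41.2 × 10^-9) / (697 × 10^-15) = 0.05911 × 10^6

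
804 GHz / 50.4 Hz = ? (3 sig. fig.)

16000000000

(804e9) / (50.4) = 15.95e9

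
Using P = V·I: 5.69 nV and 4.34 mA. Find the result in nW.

0.0246946 nW

5.69 × 10^-9 × 4.34 × 10^-3 = 24.6946 × 10^-12 W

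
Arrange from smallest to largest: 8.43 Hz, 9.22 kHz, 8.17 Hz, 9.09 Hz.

8.17 Hz < 8.43 Hz < 9.09 Hz < 9.22 kHz

8.43 Hz = 8.43 Hz
9.22 kHz = 9220 Hz
8.17 Hz = 8.17 Hz
9.09 Hz = 9.09 Hz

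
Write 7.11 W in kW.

(no prefix) = 10⁰, kilo = 10³; factor is 10⁻³.
7.11 × 10⁻³ = 0.00711

0.00711 kW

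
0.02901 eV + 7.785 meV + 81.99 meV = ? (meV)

In meV:
  0.02901 eV = 0.02901 × 10³ meV = 29.01
  7.785 meV → 7.785
  81.99 meV → 81.99
Sum: 29.01 + 7.785 + 81.99 = 118.785

118.785 meV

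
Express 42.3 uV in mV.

micro = 10^-6, milli = 10^-3; factor is 10^-3.
42.3 × 10^-3 = 0.0423

0.0423 mV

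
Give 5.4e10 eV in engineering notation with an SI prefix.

= 54e9 eV; 1e9 is giga.

54 GeV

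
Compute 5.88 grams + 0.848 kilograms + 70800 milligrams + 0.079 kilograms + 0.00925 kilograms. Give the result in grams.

In grams:
  5.88 grams → 5.88
  0.848 kilograms = 0.848e3 grams = 848
  70800 milligrams = 70800e-3 grams = 70.8
  0.079 kilograms = 0.079e3 grams = 79
  0.00925 kilograms = 0.00925e3 grams = 9.25
Sum: 5.88 + 848 + 70.8 + 79 + 9.25 = 1012.93

1012.93 grams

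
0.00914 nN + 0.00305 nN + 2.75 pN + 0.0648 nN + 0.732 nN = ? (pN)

In pN:
  0.00914 nN = 0.00914 × 10³ pN = 9.14
  0.00305 nN = 0.00305 × 10³ pN = 3.05
  2.75 pN → 2.75
  0.0648 nN = 0.0648 × 10³ pN = 64.8
  0.732 nN = 0.732 × 10³ pN = 732
Sum: 9.14 + 3.05 + 2.75 + 64.8 + 732 = 811.74

811.74 pN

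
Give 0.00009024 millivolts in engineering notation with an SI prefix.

= 90.24 × 10⁻⁹ volts; 10⁻⁹ is nano.

90.24 nanovolts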